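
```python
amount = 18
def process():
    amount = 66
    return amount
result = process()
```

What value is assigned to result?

Step 1: Global amount = 18.
Step 2: process() creates local amount = 66, shadowing the global.
Step 3: Returns local amount = 66. result = 66

The answer is 66.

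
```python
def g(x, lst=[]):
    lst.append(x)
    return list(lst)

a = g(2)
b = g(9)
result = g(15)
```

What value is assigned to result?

Step 1: Default list is shared. list() creates copies for return values.
Step 2: Internal list grows: [2] -> [2, 9] -> [2, 9, 15].
Step 3: result = [2, 9, 15]

The answer is [2, 9, 15].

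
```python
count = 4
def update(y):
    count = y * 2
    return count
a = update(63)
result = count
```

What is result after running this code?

Step 1: Global count = 4.
Step 2: update(63) creates local count = 63 * 2 = 126.
Step 3: Global count unchanged because no global keyword. result = 4

The answer is 4.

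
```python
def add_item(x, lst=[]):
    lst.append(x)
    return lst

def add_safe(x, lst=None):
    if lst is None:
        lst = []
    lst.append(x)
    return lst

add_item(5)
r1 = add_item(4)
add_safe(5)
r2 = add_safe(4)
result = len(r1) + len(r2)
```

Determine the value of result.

Step 1: add_item shares mutable default: after 2 calls, lst = [5, 4], len = 2.
Step 2: add_safe creates fresh list each time: r2 = [4], len = 1.
Step 3: result = 2 + 1 = 3

The answer is 3.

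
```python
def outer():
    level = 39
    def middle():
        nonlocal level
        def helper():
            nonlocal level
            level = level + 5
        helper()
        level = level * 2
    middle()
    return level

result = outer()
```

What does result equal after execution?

Step 1: level = 39.
Step 2: helper() adds 5: level = 39 + 5 = 44.
Step 3: middle() doubles: level = 44 * 2 = 88.
Step 4: result = 88

The answer is 88.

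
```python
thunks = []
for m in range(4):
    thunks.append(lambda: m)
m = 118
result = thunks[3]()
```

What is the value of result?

Step 1: Lambdas capture the variable m by reference, not by value.
Step 2: After the loop, m is reassigned to 118.
Step 3: thunks[3]() looks up the current m = 118. result = 118

The answer is 118.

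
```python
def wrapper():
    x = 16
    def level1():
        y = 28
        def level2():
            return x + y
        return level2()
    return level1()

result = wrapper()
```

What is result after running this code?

Step 1: x = 16 in wrapper. y = 28 in level1.
Step 2: level2() reads x = 16 and y = 28 from enclosing scopes.
Step 3: result = 16 + 28 = 44

The answer is 44.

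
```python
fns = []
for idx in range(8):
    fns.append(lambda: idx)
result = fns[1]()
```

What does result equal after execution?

Step 1: The loop creates 8 lambdas, all referencing the same variable idx.
Step 2: After the loop, idx = 7 (final value).
Step 3: fns[1]() looks up idx at call time and finds 7. This is the late binding gotcha. result = 7

The answer is 7.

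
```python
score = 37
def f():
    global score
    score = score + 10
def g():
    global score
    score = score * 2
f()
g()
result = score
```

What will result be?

Step 1: score = 37.
Step 2: f() adds 10: score = 37 + 10 = 47.
Step 3: g() doubles: score = 47 * 2 = 94.
Step 4: result = 94

The answer is 94.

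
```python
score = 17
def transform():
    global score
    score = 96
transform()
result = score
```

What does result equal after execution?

Step 1: score = 17 globally.
Step 2: transform() declares global score and sets it to 96.
Step 3: After transform(), global score = 96. result = 96

The answer is 96.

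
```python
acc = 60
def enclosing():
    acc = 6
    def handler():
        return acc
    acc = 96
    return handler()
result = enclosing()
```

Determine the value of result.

Step 1: enclosing() sets acc = 6, then later acc = 96.
Step 2: handler() is called after acc is reassigned to 96. Closures capture variables by reference, not by value.
Step 3: result = 96

The answer is 96.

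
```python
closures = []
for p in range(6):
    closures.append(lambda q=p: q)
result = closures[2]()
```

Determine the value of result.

Step 1: Default argument q=p captures p's value at each iteration.
Step 2: closures[2] captured q = 2 when p was 2.
Step 3: result = 2

The answer is 2.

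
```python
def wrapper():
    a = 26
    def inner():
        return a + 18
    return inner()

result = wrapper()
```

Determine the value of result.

Step 1: wrapper() defines a = 26.
Step 2: inner() reads a = 26 from enclosing scope, returns 26 + 18 = 44.
Step 3: result = 44

The answer is 44.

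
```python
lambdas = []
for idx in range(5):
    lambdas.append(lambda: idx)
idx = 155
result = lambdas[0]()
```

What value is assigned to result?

Step 1: Lambdas capture the variable idx by reference, not by value.
Step 2: After the loop, idx is reassigned to 155.
Step 3: lambdas[0]() looks up the current idx = 155. result = 155

The answer is 155.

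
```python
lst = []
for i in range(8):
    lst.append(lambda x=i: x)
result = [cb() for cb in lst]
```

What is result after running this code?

Step 1: Default arg x=i captures i at each iteration.
Step 2: Each lambda has its own default: 0, 1, ..., 7.
Step 3: result = [0, 1, 2, 3, 4, 5, 6, 7]

The answer is [0, 1, 2, 3, 4, 5, 6, 7].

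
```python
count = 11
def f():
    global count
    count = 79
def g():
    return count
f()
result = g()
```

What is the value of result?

Step 1: count = 11.
Step 2: f() sets global count = 79.
Step 3: g() reads global count = 79. result = 79

The answer is 79.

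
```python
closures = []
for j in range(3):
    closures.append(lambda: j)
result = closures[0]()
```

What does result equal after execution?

Step 1: The loop creates 3 lambdas, all referencing the same variable j.
Step 2: After the loop, j = 2 (final value).
Step 3: closures[0]() looks up j at call time and finds 2. This is the late binding gotcha. result = 2

The answer is 2.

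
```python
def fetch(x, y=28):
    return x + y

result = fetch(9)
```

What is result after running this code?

Step 1: fetch(9) uses default y = 28.
Step 2: Returns 9 + 28 = 37.
Step 3: result = 37

The answer is 37.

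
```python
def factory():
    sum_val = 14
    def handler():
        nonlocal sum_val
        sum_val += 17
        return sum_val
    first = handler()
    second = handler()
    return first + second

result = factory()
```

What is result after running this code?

Step 1: sum_val starts at 14.
Step 2: First call: sum_val = 14 + 17 = 31, returns 31.
Step 3: Second call: sum_val = 31 + 17 = 48, returns 48.
Step 4: result = 31 + 48 = 79

The answer is 79.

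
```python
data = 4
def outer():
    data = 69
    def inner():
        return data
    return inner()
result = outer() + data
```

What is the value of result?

Step 1: Global data = 4. outer() shadows with data = 69.
Step 2: inner() returns enclosing data = 69. outer() = 69.
Step 3: result = 69 + global data (4) = 73

The answer is 73.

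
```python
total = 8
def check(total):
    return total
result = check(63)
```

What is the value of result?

Step 1: Global total = 8.
Step 2: check(63) takes parameter total = 63, which shadows the global.
Step 3: result = 63

The answer is 63.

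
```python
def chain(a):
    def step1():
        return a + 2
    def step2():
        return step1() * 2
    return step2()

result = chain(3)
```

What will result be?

Step 1: chain(3) captures a = 3.
Step 2: step2() calls step1() which returns 3 + 2 = 5.
Step 3: step2() returns 5 * 2 = 10

The answer is 10.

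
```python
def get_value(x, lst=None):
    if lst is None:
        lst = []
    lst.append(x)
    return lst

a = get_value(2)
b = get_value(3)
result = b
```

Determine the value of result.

Step 1: None default with guard creates a NEW list each call.
Step 2: a = [2] (fresh list). b = [3] (another fresh list).
Step 3: result = [3] (this is the fix for mutable default)

The answer is [3].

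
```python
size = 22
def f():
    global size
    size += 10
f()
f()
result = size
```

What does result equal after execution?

Step 1: size = 22.
Step 2: First f(): size = 22 + 10 = 32.
Step 3: Second f(): size = 32 + 10 = 42. result = 42

The answer is 42.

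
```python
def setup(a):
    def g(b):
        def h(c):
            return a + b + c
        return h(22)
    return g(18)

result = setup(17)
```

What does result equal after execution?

Step 1: a = 17, b = 18, c = 22 across three nested scopes.
Step 2: h() accesses all three via LEGB rule.
Step 3: result = 17 + 18 + 22 = 57

The answer is 57.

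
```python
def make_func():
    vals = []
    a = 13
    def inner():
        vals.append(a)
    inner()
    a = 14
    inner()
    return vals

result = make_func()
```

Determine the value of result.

Step 1: a = 13. inner() appends current a to vals.
Step 2: First inner(): appends 13. Then a = 14.
Step 3: Second inner(): appends 14 (closure sees updated a). result = [13, 14]

The answer is [13, 14].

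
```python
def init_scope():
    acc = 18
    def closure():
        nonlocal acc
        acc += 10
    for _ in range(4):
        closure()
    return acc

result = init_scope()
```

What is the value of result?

Step 1: acc = 18.
Step 2: closure() is called 4 times in a loop, each adding 10 via nonlocal.
Step 3: acc = 18 + 10 * 4 = 58

The answer is 58.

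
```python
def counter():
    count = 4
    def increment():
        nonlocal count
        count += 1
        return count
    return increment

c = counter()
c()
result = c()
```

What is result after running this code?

Step 1: counter() creates closure with count = 4.
Step 2: Each c() call increments count via nonlocal. After 2 calls: 4 + 2 = 6.
Step 3: result = 6

The answer is 6.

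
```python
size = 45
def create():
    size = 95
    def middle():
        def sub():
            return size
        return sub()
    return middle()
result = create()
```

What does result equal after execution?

Step 1: create() defines size = 95. middle() and sub() have no local size.
Step 2: sub() checks local (none), enclosing middle() (none), enclosing create() and finds size = 95.
Step 3: result = 95

The answer is 95.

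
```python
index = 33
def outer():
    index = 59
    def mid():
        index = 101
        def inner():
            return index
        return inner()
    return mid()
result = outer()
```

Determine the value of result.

Step 1: Three levels of shadowing: global 33, outer 59, mid 101.
Step 2: inner() finds index = 101 in enclosing mid() scope.
Step 3: result = 101

The answer is 101.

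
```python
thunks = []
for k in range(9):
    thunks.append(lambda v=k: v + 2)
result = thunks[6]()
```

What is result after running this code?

Step 1: Default argument v=k captures k's value at definition time.
Step 2: thunks[6] was defined when k = 6, so v defaults to 6.
Step 3: result = 6 + 2 = 8 (default arg fixes the late binding issue)

The answer is 8.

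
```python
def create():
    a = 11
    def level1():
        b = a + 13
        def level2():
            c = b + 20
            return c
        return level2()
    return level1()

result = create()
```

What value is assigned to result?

Step 1: a = 11. b = a + 13 = 24.
Step 2: c = b + 20 = 24 + 20 = 44.
Step 3: result = 44

The answer is 44.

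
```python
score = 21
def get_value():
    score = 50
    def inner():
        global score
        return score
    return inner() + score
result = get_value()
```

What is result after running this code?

Step 1: Global score = 21. get_value() shadows with local score = 50.
Step 2: inner() uses global keyword, so inner() returns global score = 21.
Step 3: get_value() returns 21 + 50 = 71

The answer is 71.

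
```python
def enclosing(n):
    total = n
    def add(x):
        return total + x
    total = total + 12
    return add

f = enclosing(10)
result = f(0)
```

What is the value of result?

Step 1: enclosing(10) sets total = 10, then total = 10 + 12 = 22.
Step 2: Closures capture by reference, so add sees total = 22.
Step 3: f(0) returns 22 + 0 = 22

The answer is 22.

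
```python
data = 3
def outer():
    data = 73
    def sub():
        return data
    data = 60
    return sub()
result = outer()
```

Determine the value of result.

Step 1: outer() sets data = 73, then later data = 60.
Step 2: sub() is called after data is reassigned to 60. Closures capture variables by reference, not by value.
Step 3: result = 60

The answer is 60.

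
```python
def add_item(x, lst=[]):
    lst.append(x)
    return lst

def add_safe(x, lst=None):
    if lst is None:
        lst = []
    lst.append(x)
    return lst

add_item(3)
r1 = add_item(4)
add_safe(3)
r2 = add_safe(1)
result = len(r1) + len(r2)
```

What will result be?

Step 1: add_item shares mutable default: after 2 calls, lst = [3, 4], len = 2.
Step 2: add_safe creates fresh list each time: r2 = [1], len = 1.
Step 3: result = 2 + 1 = 3

The answer is 3.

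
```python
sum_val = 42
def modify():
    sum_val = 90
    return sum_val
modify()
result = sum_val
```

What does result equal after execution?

Step 1: Global sum_val = 42.
Step 2: modify() creates local sum_val = 90 (shadow, not modification).
Step 3: After modify() returns, global sum_val is unchanged. result = 42

The answer is 42.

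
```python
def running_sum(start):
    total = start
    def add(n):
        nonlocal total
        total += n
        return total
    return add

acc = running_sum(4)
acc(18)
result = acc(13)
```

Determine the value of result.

Step 1: running_sum(4) creates closure with total = 4.
Step 2: First acc(18): total = 4 + 18 = 22.
Step 3: Second acc(13): total = 22 + 13 = 35. result = 35

The answer is 35.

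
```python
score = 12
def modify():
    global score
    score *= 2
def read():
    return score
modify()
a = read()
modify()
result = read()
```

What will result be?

Step 1: score = 12.
Step 2: First modify(): score = 12 * 2 = 24.
Step 3: Second modify(): score = 24 * 2 = 48.
Step 4: read() returns 48

The answer is 48.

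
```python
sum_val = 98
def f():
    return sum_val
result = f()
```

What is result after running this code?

Step 1: sum_val = 98 is defined in the global scope.
Step 2: f() looks up sum_val. No local sum_val exists, so Python checks the global scope via LEGB rule and finds sum_val = 98.
Step 3: result = 98

The answer is 98.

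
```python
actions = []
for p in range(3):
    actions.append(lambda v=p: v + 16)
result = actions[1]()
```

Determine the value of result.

Step 1: Default argument v=p captures p's value at definition time.
Step 2: actions[1] was defined when p = 1, so v defaults to 1.
Step 3: result = 1 + 16 = 17 (default arg fixes the late binding issue)

The answer is 17.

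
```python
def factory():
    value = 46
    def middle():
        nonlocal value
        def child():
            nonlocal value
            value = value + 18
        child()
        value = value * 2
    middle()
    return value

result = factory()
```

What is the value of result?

Step 1: value = 46.
Step 2: child() adds 18: value = 46 + 18 = 64.
Step 3: middle() doubles: value = 64 * 2 = 128.
Step 4: result = 128

The answer is 128.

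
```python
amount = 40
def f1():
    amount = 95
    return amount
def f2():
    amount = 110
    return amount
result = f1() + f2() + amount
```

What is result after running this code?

Step 1: Each function shadows global amount with its own local.
Step 2: f1() returns 95, f2() returns 110.
Step 3: Global amount = 40 is unchanged. result = 95 + 110 + 40 = 245

The answer is 245.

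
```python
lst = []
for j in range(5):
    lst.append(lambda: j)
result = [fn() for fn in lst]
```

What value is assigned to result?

Step 1: All 5 lambdas share the same variable j.
Step 2: After the loop, j = 4.
Step 3: Each call returns 4. result = [4, 4, 4, 4, 4]

The answer is [4, 4, 4, 4, 4].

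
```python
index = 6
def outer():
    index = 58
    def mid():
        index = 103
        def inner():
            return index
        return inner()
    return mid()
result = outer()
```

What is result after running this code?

Step 1: Three levels of shadowing: global 6, outer 58, mid 103.
Step 2: inner() finds index = 103 in enclosing mid() scope.
Step 3: result = 103

The answer is 103.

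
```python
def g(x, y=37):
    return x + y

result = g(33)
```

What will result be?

Step 1: g(33) uses default y = 37.
Step 2: Returns 33 + 37 = 70.
Step 3: result = 70

The answer is 70.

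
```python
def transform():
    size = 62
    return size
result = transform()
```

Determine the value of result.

Step 1: transform() defines size = 62 in its local scope.
Step 2: return size finds the local variable size = 62.
Step 3: result = 62

The answer is 62.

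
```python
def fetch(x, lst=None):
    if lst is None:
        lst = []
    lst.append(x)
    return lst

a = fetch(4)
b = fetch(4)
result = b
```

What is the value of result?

Step 1: None default with guard creates a NEW list each call.
Step 2: a = [4] (fresh list). b = [4] (another fresh list).
Step 3: result = [4] (this is the fix for mutable default)

The answer is [4].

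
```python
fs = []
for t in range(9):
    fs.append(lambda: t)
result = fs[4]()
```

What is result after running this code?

Step 1: The loop creates 9 lambdas, all referencing the same variable t.
Step 2: After the loop, t = 8 (final value).
Step 3: fs[4]() looks up t at call time and finds 8. This is the late binding gotcha. result = 8

The answer is 8.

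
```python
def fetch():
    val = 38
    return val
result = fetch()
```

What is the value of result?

Step 1: fetch() defines val = 38 in its local scope.
Step 2: return val finds the local variable val = 38.
Step 3: result = 38

The answer is 38.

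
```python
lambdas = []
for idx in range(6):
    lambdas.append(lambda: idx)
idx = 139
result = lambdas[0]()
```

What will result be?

Step 1: Lambdas capture the variable idx by reference, not by value.
Step 2: After the loop, idx is reassigned to 139.
Step 3: lambdas[0]() looks up the current idx = 139. result = 139

The answer is 139.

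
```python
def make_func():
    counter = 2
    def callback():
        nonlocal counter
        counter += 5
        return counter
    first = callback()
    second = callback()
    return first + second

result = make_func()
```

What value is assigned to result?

Step 1: counter starts at 2.
Step 2: First call: counter = 2 + 5 = 7, returns 7.
Step 3: Second call: counter = 7 + 5 = 12, returns 12.
Step 4: result = 7 + 12 = 19

The answer is 19.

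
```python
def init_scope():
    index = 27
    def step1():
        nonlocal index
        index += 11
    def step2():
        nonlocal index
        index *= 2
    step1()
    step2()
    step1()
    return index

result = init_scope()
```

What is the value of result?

Step 1: index = 27.
Step 2: step1(): index = 27 + 11 = 38.
Step 3: step2(): index = 38 * 2 = 76.
Step 4: step1(): index = 76 + 11 = 87. result = 87

The answer is 87.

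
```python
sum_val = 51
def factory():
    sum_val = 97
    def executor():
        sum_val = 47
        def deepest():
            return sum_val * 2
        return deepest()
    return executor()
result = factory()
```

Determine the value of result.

Step 1: deepest() looks up sum_val through LEGB: not local, finds sum_val = 47 in enclosing executor().
Step 2: Returns 47 * 2 = 94.
Step 3: result = 94

The answer is 94.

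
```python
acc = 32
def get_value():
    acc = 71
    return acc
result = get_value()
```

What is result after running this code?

Step 1: Global acc = 32.
Step 2: get_value() creates local acc = 71, shadowing the global.
Step 3: Returns local acc = 71. result = 71

The answer is 71.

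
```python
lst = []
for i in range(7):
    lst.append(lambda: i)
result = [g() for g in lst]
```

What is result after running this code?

Step 1: All 7 lambdas share the same variable i.
Step 2: After the loop, i = 6.
Step 3: Each call returns 6. result = [6, 6, 6, 6, 6, 6, 6]

The answer is [6, 6, 6, 6, 6, 6, 6].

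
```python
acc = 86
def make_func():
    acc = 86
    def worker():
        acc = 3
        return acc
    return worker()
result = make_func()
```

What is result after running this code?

Step 1: Three scopes define acc: global (86), make_func (86), worker (3).
Step 2: worker() has its own local acc = 3, which shadows both enclosing and global.
Step 3: result = 3 (local wins in LEGB)

The answer is 3.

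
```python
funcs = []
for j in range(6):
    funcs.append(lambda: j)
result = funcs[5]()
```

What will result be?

Step 1: The loop creates 6 lambdas, all referencing the same variable j.
Step 2: After the loop, j = 5 (final value).
Step 3: funcs[5]() looks up j at call time and finds 5. This is the late binding gotcha. result = 5

The answer is 5.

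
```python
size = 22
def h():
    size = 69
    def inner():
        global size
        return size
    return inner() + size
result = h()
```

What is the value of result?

Step 1: Global size = 22. h() shadows with local size = 69.
Step 2: inner() uses global keyword, so inner() returns global size = 22.
Step 3: h() returns 22 + 69 = 91

The answer is 91.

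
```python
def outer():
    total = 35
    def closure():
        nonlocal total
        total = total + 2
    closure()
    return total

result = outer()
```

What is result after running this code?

Step 1: outer() sets total = 35.
Step 2: closure() uses nonlocal to modify total in outer's scope: total = 35 + 2 = 37.
Step 3: outer() returns the modified total = 37

The answer is 37.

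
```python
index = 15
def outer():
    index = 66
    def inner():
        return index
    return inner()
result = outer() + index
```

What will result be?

Step 1: Global index = 15. outer() shadows with index = 66.
Step 2: inner() returns enclosing index = 66. outer() = 66.
Step 3: result = 66 + global index (15) = 81

The answer is 81.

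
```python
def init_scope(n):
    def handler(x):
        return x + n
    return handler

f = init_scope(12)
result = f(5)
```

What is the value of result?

Step 1: init_scope(12) creates a closure that captures n = 12.
Step 2: f(5) calls the closure with x = 5, returning 5 + 12 = 17.
Step 3: result = 17

The answer is 17.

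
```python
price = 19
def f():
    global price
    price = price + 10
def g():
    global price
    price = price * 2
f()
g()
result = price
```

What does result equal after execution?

Step 1: price = 19.
Step 2: f() adds 10: price = 19 + 10 = 29.
Step 3: g() doubles: price = 29 * 2 = 58.
Step 4: result = 58

The answer is 58.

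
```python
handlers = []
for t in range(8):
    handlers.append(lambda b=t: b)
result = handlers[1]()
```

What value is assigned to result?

Step 1: Default argument b=t captures t's value at each iteration.
Step 2: handlers[1] captured b = 1 when t was 1.
Step 3: result = 1

The answer is 1.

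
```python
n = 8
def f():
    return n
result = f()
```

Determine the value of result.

Step 1: n = 8 is defined in the global scope.
Step 2: f() looks up n. No local n exists, so Python checks the global scope via LEGB rule and finds n = 8.
Step 3: result = 8

The answer is 8.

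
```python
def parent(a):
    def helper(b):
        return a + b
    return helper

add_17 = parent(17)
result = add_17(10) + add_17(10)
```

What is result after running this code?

Step 1: add_17 captures a = 17.
Step 2: add_17(10) = 17 + 10 = 27, called twice.
Step 3: result = 27 + 27 = 54

The answer is 54.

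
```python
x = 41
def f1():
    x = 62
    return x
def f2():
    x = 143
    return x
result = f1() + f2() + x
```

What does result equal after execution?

Step 1: Each function shadows global x with its own local.
Step 2: f1() returns 62, f2() returns 143.
Step 3: Global x = 41 is unchanged. result = 62 + 143 + 41 = 246

The answer is 246.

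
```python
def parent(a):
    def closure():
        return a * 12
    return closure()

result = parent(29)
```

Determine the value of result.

Step 1: parent(29) binds parameter a = 29.
Step 2: closure() accesses a = 29 from enclosing scope.
Step 3: result = 29 * 12 = 348

The answer is 348.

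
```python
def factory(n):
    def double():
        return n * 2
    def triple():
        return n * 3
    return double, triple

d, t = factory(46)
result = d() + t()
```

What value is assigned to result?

Step 1: Both closures capture the same n = 46.
Step 2: d() = 46 * 2 = 92, t() = 46 * 3 = 138.
Step 3: result = 92 + 138 = 230

The answer is 230.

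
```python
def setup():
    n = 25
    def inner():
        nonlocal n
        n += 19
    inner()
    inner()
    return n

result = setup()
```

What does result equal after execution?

Step 1: n starts at 25.
Step 2: inner() is called 2 times, each adding 19.
Step 3: n = 25 + 19 * 2 = 63

The answer is 63.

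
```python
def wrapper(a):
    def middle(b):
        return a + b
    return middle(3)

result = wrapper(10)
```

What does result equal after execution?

Step 1: wrapper(10) passes a = 10.
Step 2: middle(3) has b = 3, reads a = 10 from enclosing.
Step 3: result = 10 + 3 = 13

The answer is 13.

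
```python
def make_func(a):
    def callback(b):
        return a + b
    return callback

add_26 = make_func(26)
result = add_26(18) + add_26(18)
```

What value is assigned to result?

Step 1: add_26 captures a = 26.
Step 2: add_26(18) = 26 + 18 = 44, called twice.
Step 3: result = 44 + 44 = 88

The answer is 88.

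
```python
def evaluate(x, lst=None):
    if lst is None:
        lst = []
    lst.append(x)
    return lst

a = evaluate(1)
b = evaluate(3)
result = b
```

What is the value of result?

Step 1: None default with guard creates a NEW list each call.
Step 2: a = [1] (fresh list). b = [3] (another fresh list).
Step 3: result = [3] (this is the fix for mutable default)

The answer is [3].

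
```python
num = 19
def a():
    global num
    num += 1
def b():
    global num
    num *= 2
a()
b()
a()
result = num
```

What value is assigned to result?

Step 1: num = 19.
Step 2: a(): num = 19 + 1 = 20.
Step 3: b(): num = 20 * 2 = 40.
Step 4: a(): num = 40 + 1 = 41

The answer is 41.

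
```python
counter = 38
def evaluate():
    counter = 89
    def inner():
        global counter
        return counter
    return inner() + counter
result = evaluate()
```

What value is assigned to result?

Step 1: Global counter = 38. evaluate() shadows with local counter = 89.
Step 2: inner() uses global keyword, so inner() returns global counter = 38.
Step 3: evaluate() returns 38 + 89 = 127

The answer is 127.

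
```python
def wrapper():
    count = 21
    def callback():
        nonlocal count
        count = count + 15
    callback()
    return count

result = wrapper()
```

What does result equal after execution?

Step 1: wrapper() sets count = 21.
Step 2: callback() uses nonlocal to modify count in wrapper's scope: count = 21 + 15 = 36.
Step 3: wrapper() returns the modified count = 36

The answer is 36.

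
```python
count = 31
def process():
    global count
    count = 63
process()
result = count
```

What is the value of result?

Step 1: count = 31 globally.
Step 2: process() declares global count and sets it to 63.
Step 3: After process(), global count = 63. result = 63

The answer is 63.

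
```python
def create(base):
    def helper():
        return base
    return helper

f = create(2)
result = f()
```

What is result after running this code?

Step 1: create(2) creates closure capturing base = 2.
Step 2: f() returns the captured base = 2.
Step 3: result = 2

The answer is 2.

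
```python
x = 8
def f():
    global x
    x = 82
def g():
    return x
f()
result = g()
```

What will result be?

Step 1: x = 8.
Step 2: f() sets global x = 82.
Step 3: g() reads global x = 82. result = 82

The answer is 82.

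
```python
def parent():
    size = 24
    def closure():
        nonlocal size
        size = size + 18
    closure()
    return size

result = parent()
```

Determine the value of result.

Step 1: parent() sets size = 24.
Step 2: closure() uses nonlocal to modify size in parent's scope: size = 24 + 18 = 42.
Step 3: parent() returns the modified size = 42

The answer is 42.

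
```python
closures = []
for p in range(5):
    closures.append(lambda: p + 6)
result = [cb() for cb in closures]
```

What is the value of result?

Step 1: All lambdas capture p by reference. After the loop, p = 4.
Step 2: Each call returns 4 + 6 = 10.
Step 3: result = [10, 10, 10, 10, 10]

The answer is [10, 10, 10, 10, 10].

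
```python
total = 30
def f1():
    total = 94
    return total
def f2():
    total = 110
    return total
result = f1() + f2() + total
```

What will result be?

Step 1: Each function shadows global total with its own local.
Step 2: f1() returns 94, f2() returns 110.
Step 3: Global total = 30 is unchanged. result = 94 + 110 + 30 = 234

The answer is 234.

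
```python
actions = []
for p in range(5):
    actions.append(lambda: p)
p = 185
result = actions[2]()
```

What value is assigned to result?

Step 1: Lambdas capture the variable p by reference, not by value.
Step 2: After the loop, p is reassigned to 185.
Step 3: actions[2]() looks up the current p = 185. result = 185

The answer is 185.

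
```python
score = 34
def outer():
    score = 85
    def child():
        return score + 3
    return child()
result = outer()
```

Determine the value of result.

Step 1: outer() shadows global score with score = 85.
Step 2: child() finds score = 85 in enclosing scope, computes 85 + 3 = 88.
Step 3: result = 88

The answer is 88.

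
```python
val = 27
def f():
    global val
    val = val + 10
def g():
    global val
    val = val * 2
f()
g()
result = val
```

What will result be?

Step 1: val = 27.
Step 2: f() adds 10: val = 27 + 10 = 37.
Step 3: g() doubles: val = 37 * 2 = 74.
Step 4: result = 74

The answer is 74.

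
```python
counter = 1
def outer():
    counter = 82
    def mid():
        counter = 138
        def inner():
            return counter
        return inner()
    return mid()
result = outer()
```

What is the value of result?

Step 1: Three levels of shadowing: global 1, outer 82, mid 138.
Step 2: inner() finds counter = 138 in enclosing mid() scope.
Step 3: result = 138

The answer is 138.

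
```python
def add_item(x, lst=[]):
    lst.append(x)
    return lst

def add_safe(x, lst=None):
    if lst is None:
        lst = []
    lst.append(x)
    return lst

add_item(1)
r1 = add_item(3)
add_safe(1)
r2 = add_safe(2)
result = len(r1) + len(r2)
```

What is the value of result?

Step 1: add_item shares mutable default: after 2 calls, lst = [1, 3], len = 2.
Step 2: add_safe creates fresh list each time: r2 = [2], len = 1.
Step 3: result = 2 + 1 = 3

The answer is 3.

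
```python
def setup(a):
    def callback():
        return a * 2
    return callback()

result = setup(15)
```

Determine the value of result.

Step 1: setup(15) binds parameter a = 15.
Step 2: callback() accesses a = 15 from enclosing scope.
Step 3: result = 15 * 2 = 30

The answer is 30.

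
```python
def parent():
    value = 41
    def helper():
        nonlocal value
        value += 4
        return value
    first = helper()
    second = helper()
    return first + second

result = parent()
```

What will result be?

Step 1: value starts at 41.
Step 2: First call: value = 41 + 4 = 45, returns 45.
Step 3: Second call: value = 45 + 4 = 49, returns 49.
Step 4: result = 45 + 49 = 94

The answer is 94.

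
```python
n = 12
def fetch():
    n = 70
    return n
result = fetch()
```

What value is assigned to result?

Step 1: Global n = 12.
Step 2: fetch() creates local n = 70, shadowing the global.
Step 3: Returns local n = 70. result = 70

The answer is 70.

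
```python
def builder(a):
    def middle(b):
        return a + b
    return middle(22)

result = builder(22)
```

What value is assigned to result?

Step 1: builder(22) passes a = 22.
Step 2: middle(22) has b = 22, reads a = 22 from enclosing.
Step 3: result = 22 + 22 = 44

The answer is 44.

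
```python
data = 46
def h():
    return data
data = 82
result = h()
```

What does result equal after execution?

Step 1: data is first set to 46, then reassigned to 82.
Step 2: h() is called after the reassignment, so it looks up the current global data = 82.
Step 3: result = 82

The answer is 82.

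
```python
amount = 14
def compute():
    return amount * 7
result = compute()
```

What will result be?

Step 1: amount = 14 is defined globally.
Step 2: compute() looks up amount from global scope = 14, then computes 14 * 7 = 98.
Step 3: result = 98

The answer is 98.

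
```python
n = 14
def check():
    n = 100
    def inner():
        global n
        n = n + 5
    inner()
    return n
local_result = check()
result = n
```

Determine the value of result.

Step 1: Global n = 14. check() creates local n = 100.
Step 2: inner() declares global n and adds 5: global n = 14 + 5 = 19.
Step 3: check() returns its local n = 100 (unaffected by inner).
Step 4: result = global n = 19

The answer is 19.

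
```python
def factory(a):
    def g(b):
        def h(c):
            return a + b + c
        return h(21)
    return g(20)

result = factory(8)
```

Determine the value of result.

Step 1: a = 8, b = 20, c = 21 across three nested scopes.
Step 2: h() accesses all three via LEGB rule.
Step 3: result = 8 + 20 + 21 = 49

The answer is 49.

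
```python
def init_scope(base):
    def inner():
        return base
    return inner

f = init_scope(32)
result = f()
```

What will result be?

Step 1: init_scope(32) creates closure capturing base = 32.
Step 2: f() returns the captured base = 32.
Step 3: result = 32

The answer is 32.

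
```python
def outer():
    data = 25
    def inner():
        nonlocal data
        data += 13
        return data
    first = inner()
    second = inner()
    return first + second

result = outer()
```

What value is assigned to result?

Step 1: data starts at 25.
Step 2: First call: data = 25 + 13 = 38, returns 38.
Step 3: Second call: data = 38 + 13 = 51, returns 51.
Step 4: result = 38 + 51 = 89

The answer is 89.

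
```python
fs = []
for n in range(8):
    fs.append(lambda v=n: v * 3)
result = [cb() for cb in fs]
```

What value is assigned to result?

Step 1: Default arg v=n captures n at each iteration.
Step 2: fs[k] has v defaulting to k, returns k * 3.
Step 3: result = [0, 3, 6, 9, 12, 15, 18, 21]

The answer is [0, 3, 6, 9, 12, 15, 18, 21].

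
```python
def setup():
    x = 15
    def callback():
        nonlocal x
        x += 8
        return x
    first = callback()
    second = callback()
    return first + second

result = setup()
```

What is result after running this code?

Step 1: x starts at 15.
Step 2: First call: x = 15 + 8 = 23, returns 23.
Step 3: Second call: x = 23 + 8 = 31, returns 31.
Step 4: result = 23 + 31 = 54

The answer is 54.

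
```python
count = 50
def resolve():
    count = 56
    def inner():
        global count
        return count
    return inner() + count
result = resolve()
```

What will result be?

Step 1: Global count = 50. resolve() shadows with local count = 56.
Step 2: inner() uses global keyword, so inner() returns global count = 50.
Step 3: resolve() returns 50 + 56 = 106

The answer is 106.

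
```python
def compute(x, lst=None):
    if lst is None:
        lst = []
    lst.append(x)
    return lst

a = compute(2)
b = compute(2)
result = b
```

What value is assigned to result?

Step 1: None default with guard creates a NEW list each call.
Step 2: a = [2] (fresh list). b = [2] (another fresh list).
Step 3: result = [2] (this is the fix for mutable default)

The answer is [2].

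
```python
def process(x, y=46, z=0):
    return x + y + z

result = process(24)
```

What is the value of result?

Step 1: process(24) uses defaults y = 46, z = 0.
Step 2: Returns 24 + 46 + 0 = 70.
Step 3: result = 70

The answer is 70.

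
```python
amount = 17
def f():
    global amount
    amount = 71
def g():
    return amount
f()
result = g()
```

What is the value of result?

Step 1: amount = 17.
Step 2: f() sets global amount = 71.
Step 3: g() reads global amount = 71. result = 71

The answer is 71.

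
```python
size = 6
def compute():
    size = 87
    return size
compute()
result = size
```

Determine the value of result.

Step 1: Global size = 6.
Step 2: compute() creates local size = 87 (shadow, not modification).
Step 3: After compute() returns, global size is unchanged. result = 6

The answer is 6.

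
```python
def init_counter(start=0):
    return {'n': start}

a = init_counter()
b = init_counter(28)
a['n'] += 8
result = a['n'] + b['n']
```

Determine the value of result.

Step 1: init_counter() returns a new dict each call (immutable default 0).
Step 2: a = {'n': 0}, b = {'n': 28}.
Step 3: a['n'] += 8 = 8. result = 8 + 28 = 36

The answer is 36.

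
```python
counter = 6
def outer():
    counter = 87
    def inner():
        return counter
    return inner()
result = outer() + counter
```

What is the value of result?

Step 1: Global counter = 6. outer() shadows with counter = 87.
Step 2: inner() returns enclosing counter = 87. outer() = 87.
Step 3: result = 87 + global counter (6) = 93

The answer is 93.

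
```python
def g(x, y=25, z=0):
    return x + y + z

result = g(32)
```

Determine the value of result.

Step 1: g(32) uses defaults y = 25, z = 0.
Step 2: Returns 32 + 25 + 0 = 57.
Step 3: result = 57

The answer is 57.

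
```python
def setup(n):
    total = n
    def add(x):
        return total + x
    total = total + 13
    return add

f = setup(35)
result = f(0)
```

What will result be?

Step 1: setup(35) sets total = 35, then total = 35 + 13 = 48.
Step 2: Closures capture by reference, so add sees total = 48.
Step 3: f(0) returns 48 + 0 = 48

The answer is 48.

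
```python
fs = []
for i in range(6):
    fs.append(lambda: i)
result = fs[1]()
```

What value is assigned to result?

Step 1: The loop creates 6 lambdas, all referencing the same variable i.
Step 2: After the loop, i = 5 (final value).
Step 3: fs[1]() looks up i at call time and finds 5. This is the late binding gotcha. result = 5

The answer is 5.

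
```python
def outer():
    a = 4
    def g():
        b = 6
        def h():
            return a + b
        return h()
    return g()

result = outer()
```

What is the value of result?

Step 1: outer() defines a = 4. g() defines b = 6.
Step 2: h() accesses both from enclosing scopes: a = 4, b = 6.
Step 3: result = 4 + 6 = 10

The answer is 10.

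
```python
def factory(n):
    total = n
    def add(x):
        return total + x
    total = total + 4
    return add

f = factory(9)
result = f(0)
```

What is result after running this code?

Step 1: factory(9) sets total = 9, then total = 9 + 4 = 13.
Step 2: Closures capture by reference, so add sees total = 13.
Step 3: f(0) returns 13 + 0 = 13

The answer is 13.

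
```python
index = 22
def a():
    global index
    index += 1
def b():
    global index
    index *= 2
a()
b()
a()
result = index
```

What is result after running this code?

Step 1: index = 22.
Step 2: a(): index = 22 + 1 = 23.
Step 3: b(): index = 23 * 2 = 46.
Step 4: a(): index = 46 + 1 = 47

The answer is 47.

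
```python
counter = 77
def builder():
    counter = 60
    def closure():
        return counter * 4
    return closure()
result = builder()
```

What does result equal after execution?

Step 1: builder() shadows global counter with counter = 60.
Step 2: closure() finds counter = 60 in enclosing scope, computes 60 * 4 = 240.
Step 3: result = 240

The answer is 240.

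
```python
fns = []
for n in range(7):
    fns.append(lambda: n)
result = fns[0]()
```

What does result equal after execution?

Step 1: The loop creates 7 lambdas, all referencing the same variable n.
Step 2: After the loop, n = 6 (final value).
Step 3: fns[0]() looks up n at call time and finds 6. This is the late binding gotcha. result = 6

The answer is 6.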